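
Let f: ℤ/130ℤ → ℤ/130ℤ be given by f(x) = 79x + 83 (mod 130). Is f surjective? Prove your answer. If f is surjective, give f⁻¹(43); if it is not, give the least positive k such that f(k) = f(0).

Since gcd(79, 130) = 1, 79 is invertible modulo 130. Euclid's algorithm: 130 = 1·79 + 51, 79 = 1·51 + 28, 51 = 1·28 + 23, 28 = 1·23 + 5, 23 = 4·5 + 3, 5 = 1·3 + 2, 3 = 1·2 + 1; back-substituting gives 1 = 79·79 − 48·130, so 79⁻¹ ≡ 79 (mod 130).
Then y ↦ 79(y − 83) is a two-sided inverse to f, so every y ∈ ℤ/130ℤ has a preimage.
Therefore f is surjective.
Since f is surjective, we compute f⁻¹(43): solve 79x + 83 ≡ 43 (mod 130), i.e. 79x ≡ 90 (mod 130).
Multiplying by 79⁻¹ = 79 gives x ≡ 79·90 = 7110 = 54·130 + 90 ≡ 90 (mod 130).
Check: f(90) = 79·90 + 83 = 7193 = 55·130 + 43 ≡ 43 (mod 130).

90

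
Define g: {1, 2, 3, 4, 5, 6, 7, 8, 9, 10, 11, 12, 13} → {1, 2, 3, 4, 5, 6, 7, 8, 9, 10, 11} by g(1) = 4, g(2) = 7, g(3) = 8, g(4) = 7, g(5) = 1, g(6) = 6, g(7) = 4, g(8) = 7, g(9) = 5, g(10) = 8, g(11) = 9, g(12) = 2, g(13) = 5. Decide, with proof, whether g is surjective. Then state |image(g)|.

8

No element maps to 3, so g is not surjective.
The image of g is {1, 2, 4, 5, 6, 7, 8, 9}, which has 8 elements.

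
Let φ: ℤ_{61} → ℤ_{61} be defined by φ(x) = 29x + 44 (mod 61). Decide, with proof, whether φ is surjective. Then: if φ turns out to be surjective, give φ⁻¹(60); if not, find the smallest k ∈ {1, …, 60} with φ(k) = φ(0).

30

Since gcd(29, 61) = 1, 29 is invertible modulo 61. Euclid's algorithm: 61 = 2·29 + 3, 29 = 9·3 + 2, 3 = 1·2 + 1; back-substituting gives 1 = 40·29 − 19·61, so 29⁻¹ ≡ 40 (mod 61).
For any y ∈ ℤ_{61}, x = 40(y − 44) mod 61 satisfies φ(x) = 29·40(y − 44) + 44 ≡ y (since 29·40 ≡ 1 mod 61). So every y has a preimage.
Hence φ is surjective.
Since φ is surjective, we find φ⁻¹(60): we need 29x ≡ 60 − 44 ≡ 16 (mod 61). Using 29⁻¹ = 40: x ≡ 40·16 = 640 = 10·61 + 30, so x = 30.
Check: φ(30) = 29·30 + 44 = 914 = 14·61 + 60 ≡ 60 (mod 61).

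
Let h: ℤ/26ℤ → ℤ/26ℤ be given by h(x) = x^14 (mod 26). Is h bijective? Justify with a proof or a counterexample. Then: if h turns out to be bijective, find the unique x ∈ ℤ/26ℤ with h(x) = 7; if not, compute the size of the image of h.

14

h(12): Repeated squaring mod 26: 12^1 ≡ 12, 12^2 ≡ 12² = 144 ≡ 14, 12^4 ≡ 14² = 196 ≡ 14, 12^8 ≡ 14² = 196 ≡ 14. Since 14 = 8 + 4 + 2, 12^14 ≡ 14·14·14: 14·14 = 196 ≡ 14, then 14·14 = 196 ≡ 14. So 12^14 ≡ 14 (mod 26).
h(14): Repeated squaring mod 26: 14^1 ≡ 14, 14^2 ≡ 14² = 196 ≡ 14, 14^4 ≡ 14² = 196 ≡ 14, 14^8 ≡ 14² = 196 ≡ 14. Since 14 = 8 + 4 + 2, 14^14 ≡ 14·14·14: 14·14 = 196 ≡ 14, then 14·14 = 196 ≡ 14. So 14^14 ≡ 14 (mod 26).
So h(12) = h(14) = 14 while 12 ≠ 14, hence h is not injective, hence not bijective.
Since h is not bijective, we determine |image(h)|. Computing x^14 mod 26 for each x (by repeated squaring, reducing mod 26 at every step), the values h(0), h(1), …, h(25) are: 0, 1, 4, 9, 16, 25, 10, 23, 12, 3, 22, 17, 14, 13, 14, 17, 22, 3, 12, 23, 10, 25, 16, 9, 4, 1.
The distinct values are {0, 1, 3, 4, 9, 10, 12, 13, 14, 16, 17, 22, 23, 25}; there are 14 of them.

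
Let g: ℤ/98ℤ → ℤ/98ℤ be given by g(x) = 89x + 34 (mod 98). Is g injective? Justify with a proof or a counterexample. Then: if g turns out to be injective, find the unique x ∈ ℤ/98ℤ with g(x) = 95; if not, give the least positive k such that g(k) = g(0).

Recall that g is injective when g(u) = g(v) forces u = v.
Suppose g(u) = g(v) in ℤ/98ℤ. Then 89u + 34 ≡ 89v + 34 (mod 98), therefore 89(u − v) ≡ 0 (mod 98).
Since gcd(89, 98) = 1, 89 is invertible modulo 98, thus u − v ≡ 0 (mod 98), i.e. u = v.
Hence g is injective.
We now compute 89⁻¹ mod 98 explicitly. Euclid's algorithm: 98 = 1·89 + 9, 89 = 9·9 + 8, 9 = 1·8 + 1; back-substituting gives 1 = 87·89 − 79·98, so 89⁻¹ ≡ 87 (mod 98).
Since g is injective, we compute g⁻¹(95): solve 89x + 34 ≡ 95 (mod 98), i.e. 89x ≡ 61 (mod 98).
Multiplying by 89⁻¹ = 87 gives x ≡ 87·61 = 5307 = 54·98 + 15 ≡ 15 (mod 98).
Check: g(15) = 89·15 + 34 = 1369 = 13·98 + 95 ≡ 95 (mod 98).

15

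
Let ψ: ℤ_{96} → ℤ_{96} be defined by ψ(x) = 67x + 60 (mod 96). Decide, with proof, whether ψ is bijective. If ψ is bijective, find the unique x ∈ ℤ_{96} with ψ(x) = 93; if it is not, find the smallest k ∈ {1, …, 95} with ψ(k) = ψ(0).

75

Recall: injectivity means: for all s, t in the domain, ψ(s) = ψ(t) implies s = t.
If ψ(s) = ψ(t), then 67s ≡ 67t (mod 96). Because gcd(67, 96) = 1, we may cancel 67 to get s ≡ t (mod 96).
We now compute 67⁻¹ mod 96 explicitly. Euclid's algorithm: 96 = 1·67 + 29, 67 = 2·29 + 9, 29 = 3·9 + 2, 9 = 4·2 + 1; back-substituting gives 1 = 43·67 − 30·96, so 67⁻¹ ≡ 43 (mod 96).
Then y ↦ 43(y − 60) is a two-sided inverse to ψ, so every y ∈ ℤ_{96} has a preimage.
Therefore ψ is bijective.
Since ψ is bijective, we compute ψ⁻¹(93): solve 67x + 60 ≡ 93 (mod 96), i.e. 67x ≡ 33 (mod 96).
Multiplying by 67⁻¹ = 43 gives x ≡ 43·33 = 1419 = 14·96 + 75 ≡ 75 (mod 96).
Check: ψ(75) = 67·75 + 60 = 5085 = 52·96 + 93 ≡ 93 (mod 96).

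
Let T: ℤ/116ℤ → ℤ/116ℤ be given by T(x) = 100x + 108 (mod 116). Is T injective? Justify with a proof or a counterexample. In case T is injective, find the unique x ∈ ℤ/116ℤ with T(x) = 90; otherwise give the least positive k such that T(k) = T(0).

29

We have gcd(100, 116) = 4 > 1. Taking a = 0 and b = 29: T(0) = 108 and T(29) = 100·29 + 108 = 3008 ≡ 108 (mod 116).
So T(0) = T(29) while 0 ≠ 29, hence T is not injective.
Since T is not injective, we find the least positive k with T(k) = T(0): this means 100k ≡ 0 (mod 116), i.e. 116 ∣ 100k. Since gcd(100, 116) = 4, dividing through by 4 this holds exactly when 29 ∣ 25k, and as gcd(25, 29) = 1, exactly when 29 ∣ k.
The smallest positive such k is 29.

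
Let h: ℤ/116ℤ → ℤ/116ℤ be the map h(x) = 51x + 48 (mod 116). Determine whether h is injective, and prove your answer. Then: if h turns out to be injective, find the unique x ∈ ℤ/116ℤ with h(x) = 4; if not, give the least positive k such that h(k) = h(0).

Suppose h(a) = h(b) in ℤ/116ℤ. Then 51a + 48 ≡ 51b + 48 (mod 116), hence 51(a − b) ≡ 0 (mod 116).
Since gcd(51, 116) = 1, 51 is invertible modulo 116, thus a − b ≡ 0 (mod 116), i.e. a = b.
Thus h is injective.
We now compute 51⁻¹ mod 116 explicitly. Euclid's algorithm: 116 = 2·51 + 14, 51 = 3·14 + 9, 14 = 1·9 + 5, 9 = 1·5 + 4, 5 = 1·4 + 1; back-substituting gives 1 = 91·51 − 40·116, so 51⁻¹ ≡ 91 (mod 116).
Since h is injective, we find h⁻¹(4): we need 51x ≡ 4 − 48 ≡ 72 (mod 116). Using 51⁻¹ = 91: x ≡ 91·72 = 6552 = 56·116 + 56, so x = 56.
Check: h(56) = 51·56 + 48 = 2904 = 25·116 + 4 ≡ 4 (mod 116).

56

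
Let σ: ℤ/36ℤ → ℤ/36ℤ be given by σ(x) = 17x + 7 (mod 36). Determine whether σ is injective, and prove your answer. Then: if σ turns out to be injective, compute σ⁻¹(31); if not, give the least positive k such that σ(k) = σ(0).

Recall: injectivity means: for all a, b in the domain, σ(a) = σ(b) implies a = b.
Suppose σ(a) = σ(b) in ℤ/36ℤ. Then 17a + 7 ≡ 17b + 7 (mod 36), hence 17(a − b) ≡ 0 (mod 36).
Since gcd(17, 36) = 1, 17 is invertible modulo 36, so a − b ≡ 0 (mod 36), i.e. a = b.
Hence σ is injective.
We now compute 17⁻¹ mod 36 explicitly. Euclid's algorithm: 36 = 2·17 + 2, 17 = 8·2 + 1; back-substituting gives 1 = 17·17 − 8·36, so 17⁻¹ ≡ 17 (mod 36).
Since σ is injective, we find σ⁻¹(31): we need 17x ≡ 31 − 7 ≡ 24 (mod 36). Using 17⁻¹ = 17: x ≡ 17·24 = 408 = 11·36 + 12, so x = 12.
Check: σ(12) = 17·12 + 7 = 211 = 5·36 + 31 ≡ 31 (mod 36).

12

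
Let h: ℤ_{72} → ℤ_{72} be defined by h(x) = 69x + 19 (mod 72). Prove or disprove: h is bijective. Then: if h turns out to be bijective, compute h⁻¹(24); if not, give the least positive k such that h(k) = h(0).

24

We have gcd(69, 72) = 3 > 1. Taking u = 0 and v = 24: h(0) = 19 and h(24) = 69·24 + 19 = 1675 ≡ 19 (mod 72).
So h(0) = h(24) while 0 ≠ 24, so h is not injective, hence not bijective.
Since h is not bijective, we find the least positive k with h(k) = h(0): this means 69k ≡ 0 (mod 72), i.e. 72 ∣ 69k. Since gcd(69, 72) = 3, dividing through by 3 this holds exactly when 24 ∣ 23k, and as gcd(23, 24) = 1, exactly when 24 ∣ k.
The smallest positive such k is 24.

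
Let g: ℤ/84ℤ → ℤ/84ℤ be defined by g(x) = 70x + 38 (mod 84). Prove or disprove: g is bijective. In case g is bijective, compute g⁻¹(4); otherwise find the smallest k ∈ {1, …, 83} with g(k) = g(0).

We have gcd(70, 84) = 14 > 1. Taking a = 0 and b = 6: g(0) = 38 and g(6) = 70·6 + 38 = 458 ≡ 38 (mod 84).
So g(0) = g(6) while 0 ≠ 6, therefore g is not injective, hence not bijective.
Since g is not bijective, we find the least positive k with g(k) = g(0): this means 70k ≡ 0 (mod 84), i.e. 84 ∣ 70k. Since gcd(70, 84) = 14, dividing through by 14 this holds exactly when 6 ∣ 5k, and as gcd(5, 6) = 1, exactly when 6 ∣ k.
The smallest positive such k is 6.

6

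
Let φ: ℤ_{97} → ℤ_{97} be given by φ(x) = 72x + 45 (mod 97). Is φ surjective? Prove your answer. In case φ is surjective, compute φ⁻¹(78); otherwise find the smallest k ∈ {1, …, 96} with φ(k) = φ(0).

Since gcd(72, 97) = 1, 72 is invertible modulo 97. Euclid's algorithm: 97 = 1·72 + 25, 72 = 2·25 + 22, 25 = 1·22 + 3, 22 = 7·3 + 1; back-substituting gives 1 = 31·72 − 23·97, so 72⁻¹ ≡ 31 (mod 97).
For any y ∈ ℤ_{97}, x = 31(y − 45) mod 97 satisfies φ(x) = 72·31(y − 45) + 45 ≡ y (since 72·31 ≡ 1 mod 97). So every y has a preimage.
Thus φ is surjective.
Since φ is surjective, we find φ⁻¹(78): we need 72x ≡ 78 − 45 ≡ 33 (mod 97). Using 72⁻¹ = 31: x ≡ 31·33 = 1023 = 10·97 + 53, so x = 53.
Check: φ(53) = 72·53 + 45 = 3861 = 39·97 + 78 ≡ 78 (mod 97).

53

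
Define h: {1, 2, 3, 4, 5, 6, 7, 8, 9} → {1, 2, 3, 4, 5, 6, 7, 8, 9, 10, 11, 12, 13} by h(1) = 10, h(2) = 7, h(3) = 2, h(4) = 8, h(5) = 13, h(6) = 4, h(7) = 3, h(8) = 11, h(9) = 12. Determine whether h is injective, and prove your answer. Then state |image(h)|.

9

The values h(1), …, h(9) are 10, 7, 2, 8, 13, 4, 3, 11, 12 — all distinct.
So h(x_1) = h(x_2) only when x_1 = x_2, and h is injective.
The image of h is {2, 3, 4, 7, 8, 10, 11, 12, 13}, which has 9 elements.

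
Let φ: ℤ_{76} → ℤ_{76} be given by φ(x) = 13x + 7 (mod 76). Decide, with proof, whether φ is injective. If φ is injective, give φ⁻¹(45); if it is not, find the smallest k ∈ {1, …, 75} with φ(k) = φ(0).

Recall that φ is injective when φ(u) = φ(v) forces u = v.
If φ(u) = φ(v), then 13u ≡ 13v (mod 76). Because gcd(13, 76) = 1, we may cancel 13 to get u ≡ v (mod 76).
Thus φ is injective.
We now compute 13⁻¹ mod 76 explicitly. Euclid's algorithm: 76 = 5·13 + 11, 13 = 1·11 + 2, 11 = 5·2 + 1; back-substituting gives 1 = 41·13 − 7·76, so 13⁻¹ ≡ 41 (mod 76).
Since φ is injective, we compute φ⁻¹(45): solve 13x + 7 ≡ 45 (mod 76), i.e. 13x ≡ 38 (mod 76).
Multiplying by 13⁻¹ = 41 gives x ≡ 41·38 = 1558 = 20·76 + 38 ≡ 38 (mod 76).
Check: φ(38) = 13·38 + 7 = 501 = 6·76 + 45 ≡ 45 (mod 76).

38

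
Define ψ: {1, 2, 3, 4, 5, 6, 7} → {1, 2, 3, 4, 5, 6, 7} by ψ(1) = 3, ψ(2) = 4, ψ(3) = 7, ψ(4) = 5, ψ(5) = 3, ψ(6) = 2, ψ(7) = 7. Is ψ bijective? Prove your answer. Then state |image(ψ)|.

ψ(1) = 3 = ψ(5) with 1 ≠ 5, so ψ is not injective, hence not bijective.
The image of ψ is {2, 3, 4, 5, 7}, which has 5 elements.

5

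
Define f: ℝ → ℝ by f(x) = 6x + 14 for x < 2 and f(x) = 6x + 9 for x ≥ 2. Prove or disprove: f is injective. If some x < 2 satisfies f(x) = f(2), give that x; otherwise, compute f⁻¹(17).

Both pieces are strictly increasing (slopes 6 and 6), so each is injective on its own interval.
The left piece maps (−∞, 2) onto (−∞, 26); the right piece maps [2, ∞) onto [21, ∞).
These images overlap. In particular f(2) = 21 (right piece), and solving 6x + 14 = 21 on the left piece gives x = 7/6 < 2.
So f(7/6) = f(2) with 7/6 ≠ 2, and f is not injective. This x = 7/6 is the requested value below 2.

7/6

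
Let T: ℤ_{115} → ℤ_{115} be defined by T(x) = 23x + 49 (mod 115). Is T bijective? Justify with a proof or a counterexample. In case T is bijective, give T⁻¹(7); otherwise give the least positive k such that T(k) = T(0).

5

We have gcd(23, 115) = 23 > 1. Taking u = 0 and v = 5: T(0) = 49 and T(5) = 23·5 + 49 = 164 ≡ 49 (mod 115).
So T(0) = T(5) while 0 ≠ 5, so T is not injective, hence not bijective.
Since T is not bijective, we find the least positive k with T(k) = T(0): this means 23k ≡ 0 (mod 115), i.e. 115 ∣ 23k. Since gcd(23, 115) = 23, dividing through by 23 this holds exactly when 5 ∣ k.
The smallest positive such k is 5.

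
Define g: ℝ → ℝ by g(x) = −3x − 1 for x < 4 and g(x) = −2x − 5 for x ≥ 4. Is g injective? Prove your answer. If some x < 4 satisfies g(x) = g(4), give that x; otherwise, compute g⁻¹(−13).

4

Both pieces are strictly decreasing (slopes −3 and −2), so each is injective on its own interval.
The left piece maps (−∞, 4) onto (−13, ∞); the right piece maps [4, ∞) onto (−∞, −13].
These images are disjoint, so no value is attained by both pieces. Hence g is injective.
Because the two images are disjoint, no x < 4 has g(x) = g(4), so we compute g⁻¹(−13): −13 lies in (−∞, −13], so solve −2x − 5 = −13: x = (−13 + 5)/(−2) = 4.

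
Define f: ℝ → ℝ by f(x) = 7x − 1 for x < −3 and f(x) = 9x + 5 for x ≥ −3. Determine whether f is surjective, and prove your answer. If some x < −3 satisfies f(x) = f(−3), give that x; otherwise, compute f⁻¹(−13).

Both pieces are strictly increasing (slopes 7 and 9), so each is injective on its own interval.
The left piece maps (−∞, −3) onto (−∞, −22); the right piece maps [−3, ∞) onto [−22, ∞).
These images together cover ℝ, so f is surjective.
Because the two images are disjoint, no x < −3 has f(x) = f(−3), so we compute f⁻¹(−13): −13 lies in [−22, ∞), so solve 9x + 5 = −13: x = (−13 − 5)/9 = −2.

-2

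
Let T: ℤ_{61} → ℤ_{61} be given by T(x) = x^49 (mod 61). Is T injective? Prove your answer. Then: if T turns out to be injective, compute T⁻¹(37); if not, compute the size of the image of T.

Since 61 is prime, the nonzero elements of ℤ_{61} form a cyclic group of order 60.
As gcd(49, 60) = 1, raising to the 49th power is a bijection on this group: if a^49 ≡ b^49 then (ab^{−1})^49 = 1, and the only element of order dividing gcd(49, 60) = 1 is 1, so a = b.
With T(0) = 0 this makes T injective on all of ℤ_{61}, hence bijective (finite equal-size domain and codomain). In particular T is injective.
Since T is injective, we find the preimage of 37. The inverse of x ↦ x^49 on (ℤ_{61})^× is x ↦ x^49, because 49·49 = 2401 = 40·60 + 1 ≡ 1 (mod 60) and x^{60} = 1 for x ≠ 0 (Fermat). So T⁻¹(37) = 37^49 mod 61.
Repeated squaring mod 61: 37^1 ≡ 37, 37^2 ≡ 37² = 1369 ≡ 27, 37^4 ≡ 27² = 729 ≡ 58, 37^8 ≡ 58² = 3364 ≡ 9, 37^16 ≡ 9² = 81 ≡ 20, 37^32 ≡ 20² = 400 ≡ 34. Since 49 = 32 + 16 + 1, 37^49 ≡ 34·20·37: 34·20 = 680 ≡ 9, then 9·37 = 333 ≡ 28. So 37^49 ≡ 28 (mod 61).
Hence T⁻¹(37) = 28.

28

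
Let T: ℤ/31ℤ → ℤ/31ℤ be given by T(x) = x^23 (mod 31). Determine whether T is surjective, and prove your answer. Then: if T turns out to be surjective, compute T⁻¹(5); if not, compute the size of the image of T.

25

Since 31 is prime, the nonzero elements of ℤ/31ℤ form a cyclic group of order 30.
As gcd(23, 30) = 1, raising to the 23rd power is a bijection on this group: if a^23 ≡ b^23 then (ab^{−1})^23 = 1, and the only element of order dividing gcd(23, 30) = 1 is 1, so a = b.
With T(0) = 0 this makes T injective on all of ℤ/31ℤ, hence bijective (finite equal-size domain and codomain). In particular T is surjective.
Since T is surjective, we find the preimage of 5. The inverse of x ↦ x^23 on (ℤ/31ℤ)^× is x ↦ x^17, because 23·17 = 391 = 13·30 + 1 ≡ 1 (mod 30) and x^{30} = 1 for x ≠ 0 (Fermat). So T⁻¹(5) = 5^17 mod 31.
Repeated squaring mod 31: 5^1 ≡ 5, 5^2 ≡ 5² = 25, 5^4 ≡ 25² = 625 ≡ 5, 5^8 ≡ 5² = 25, 5^16 ≡ 25² = 625 ≡ 5. Since 17 = 16 + 1, 5^17 ≡ 5·5: 5·5 = 25. So 5^17 ≡ 25 (mod 31).
Hence T⁻¹(5) = 25.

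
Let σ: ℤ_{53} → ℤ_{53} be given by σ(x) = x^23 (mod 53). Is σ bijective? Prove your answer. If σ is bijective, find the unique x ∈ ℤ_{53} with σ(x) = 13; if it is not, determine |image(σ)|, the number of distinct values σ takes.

47

Since 53 is prime, the nonzero elements of ℤ_{53} form a cyclic group of order 52.
As gcd(23, 52) = 1, raising to the 23rd power is a bijection on this group: if s^23 ≡ t^23 then (st^{−1})^23 = 1, and the only element of order dividing gcd(23, 52) = 1 is 1, so s = t.
With σ(0) = 0 this makes σ injective on all of ℤ_{53}, hence bijective (finite equal-size domain and codomain). In particular σ is bijective.
Since σ is bijective, we find the preimage of 13. The inverse of x ↦ x^23 on (ℤ_{53})^× is x ↦ x^43, because 23·43 = 989 = 19·52 + 1 ≡ 1 (mod 52) and x^{52} = 1 for x ≠ 0 (Fermat). So σ⁻¹(13) = 13^43 mod 53.
Repeated squaring mod 53: 13^1 ≡ 13, 13^2 ≡ 13² = 169 ≡ 10, 13^4 ≡ 10² = 100 ≡ 47, 13^8 ≡ 47² = 2209 ≡ 36, 13^16 ≡ 36² = 1296 ≡ 24, 13^32 ≡ 24² = 576 ≡ 46. Since 43 = 32 + 8 + 2 + 1, 13^43 ≡ 46·36·10·13: 46·36 = 1656 ≡ 13, then 13·10 = 130 ≡ 24, then 24·13 = 312 ≡ 47. So 13^43 ≡ 47 (mod 53).
Hence σ⁻¹(13) = 47.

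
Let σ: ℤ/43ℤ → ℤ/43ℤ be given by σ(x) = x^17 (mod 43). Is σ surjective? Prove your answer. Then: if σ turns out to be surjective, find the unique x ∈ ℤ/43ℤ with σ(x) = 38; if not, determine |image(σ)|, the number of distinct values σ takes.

14

Since 43 is prime, the nonzero elements of ℤ/43ℤ form a cyclic group of order 42.
As gcd(17, 42) = 1, raising to the 17th power is a bijection on this group: if s^17 ≡ t^17 then (st^{−1})^17 = 1, and the only element of order dividing gcd(17, 42) = 1 is 1, so s = t.
With σ(0) = 0 this makes σ injective on all of ℤ/43ℤ, hence bijective (finite equal-size domain and codomain). In particular σ is surjective.
Since σ is surjective, we find the preimage of 38. The inverse of x ↦ x^17 on (ℤ/43ℤ)^× is x ↦ x^5, because 17·5 = 85 = 2·42 + 1 ≡ 1 (mod 42) and x^{42} = 1 for x ≠ 0 (Fermat). So σ⁻¹(38) = 38^5 mod 43.
Repeated squaring mod 43: 38^1 ≡ 38, 38^2 ≡ 38² = 1444 ≡ 25, 38^4 ≡ 25² = 625 ≡ 23. Since 5 = 4 + 1, 38^5 ≡ 23·38: 23·38 = 874 ≡ 14. So 38^5 ≡ 14 (mod 43).
Hence σ⁻¹(38) = 14.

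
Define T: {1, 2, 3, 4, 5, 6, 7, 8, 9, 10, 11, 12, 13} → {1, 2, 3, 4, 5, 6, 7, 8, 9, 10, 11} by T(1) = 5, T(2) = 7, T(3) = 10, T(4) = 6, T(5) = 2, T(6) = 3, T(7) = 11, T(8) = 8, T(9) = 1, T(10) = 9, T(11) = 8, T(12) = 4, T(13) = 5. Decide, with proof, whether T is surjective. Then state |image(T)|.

Every element of the codomain has a preimage: 1 = T(9), 2 = T(5), 3 = T(6), 4 = T(12), 5 = T(1), 6 = T(4), 7 = T(2), 8 = T(8), 9 = T(10), 10 = T(3), 11 = T(7).
Thus T is surjective.
The image of T is {1, 2, 3, 4, 5, 6, 7, 8, 9, 10, 11}, which has 11 elements.

11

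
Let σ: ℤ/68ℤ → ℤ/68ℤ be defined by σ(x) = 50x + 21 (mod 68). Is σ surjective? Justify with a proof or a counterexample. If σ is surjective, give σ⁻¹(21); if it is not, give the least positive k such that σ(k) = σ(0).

34

Since gcd(50, 68) = 2, we have 50x ≡ 0 (mod 2) for all x, so σ(x) ≡ 1 (mod 2).
But 0 ≢ 1 (mod 2), so 0 ∈ ℤ/68ℤ has no preimage. Thus σ is not surjective.
Since σ is not surjective, we find the least positive k with σ(k) = σ(0): this means 50k ≡ 0 (mod 68), i.e. 68 ∣ 50k. Since gcd(50, 68) = 2, dividing through by 2 this holds exactly when 34 ∣ 25k, and as gcd(25, 34) = 1, exactly when 34 ∣ k.
The smallest positive such k is 34.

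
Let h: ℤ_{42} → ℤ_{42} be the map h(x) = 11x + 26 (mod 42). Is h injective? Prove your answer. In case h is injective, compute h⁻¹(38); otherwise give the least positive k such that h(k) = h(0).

24

Suppose h(u) = h(v) in ℤ_{42}. Then 11u + 26 ≡ 11v + 26 (mod 42), so 11(u − v) ≡ 0 (mod 42).
Since gcd(11, 42) = 1, 11 is invertible modulo 42, so u − v ≡ 0 (mod 42), i.e. u = v.
Therefore h is injective.
We now compute 11⁻¹ mod 42 explicitly. Euclid's algorithm: 42 = 3·11 + 9, 11 = 1·9 + 2, 9 = 4·2 + 1; back-substituting gives 1 = 23·11 − 6·42, so 11⁻¹ ≡ 23 (mod 42).
Since h is injective, we find h⁻¹(38): we need 11x ≡ 38 − 26 ≡ 12 (mod 42). Using 11⁻¹ = 23: x ≡ 23·12 = 276 = 6·42 + 24, so x = 24.
Check: h(24) = 11·24 + 26 = 290 = 6·42 + 38 ≡ 38 (mod 42).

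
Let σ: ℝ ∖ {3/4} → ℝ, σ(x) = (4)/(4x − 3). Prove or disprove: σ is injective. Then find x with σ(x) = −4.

1/2

Suppose σ(u) = σ(v). Cross-multiplying: (4)(4v − 3) = (4)(4u − 3).
Expanding both sides and cancelling the symmetric terms leaves −16·(u − v) = 0. Since −16 ≠ 0, u = v. Therefore σ is injective.
Solving σ(x) = −4: cross-multiplying gives 4 = −4(4x − 3), which rearranges to 16x = 8, so x = 1/2.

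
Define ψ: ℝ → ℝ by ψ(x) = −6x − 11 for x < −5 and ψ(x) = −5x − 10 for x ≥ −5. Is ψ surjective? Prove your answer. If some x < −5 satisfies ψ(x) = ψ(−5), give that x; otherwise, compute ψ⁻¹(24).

-35/6

Both pieces are strictly decreasing (slopes −6 and −5), so each is injective on its own interval.
The left piece maps (−∞, −5) onto (19, ∞); the right piece maps [−5, ∞) onto (−∞, 15].
The union (19, ∞) ∪ (−∞, 15] omits the interval between 19 and 15; in particular 19 has no preimage. So ψ is not surjective.
Because the two images are disjoint, no x < −5 has ψ(x) = ψ(−5), so we compute ψ⁻¹(24): 24 lies in (19, ∞), so solve −6x − 11 = 24: x = (24 + 11)/(−6) = −35/6.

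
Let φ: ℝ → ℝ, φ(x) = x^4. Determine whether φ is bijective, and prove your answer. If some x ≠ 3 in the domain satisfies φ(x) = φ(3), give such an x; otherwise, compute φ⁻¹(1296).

-3

φ(3) = 81 = (−3)^4 = φ(−3) (since 4 is even), with 3 ≠ −3. So φ is not injective, hence not bijective.
For the follow-up, such an x exists: taking x = −3 ∈ ℝ gives φ(−3) = 81 = φ(3) with −3 ≠ 3.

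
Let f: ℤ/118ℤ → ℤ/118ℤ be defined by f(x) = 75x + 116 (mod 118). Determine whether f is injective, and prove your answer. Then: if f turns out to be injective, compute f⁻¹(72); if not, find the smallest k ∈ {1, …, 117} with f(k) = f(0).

If f(x_1) = f(x_2), then 75x_1 ≡ 75x_2 (mod 118). Because gcd(75, 118) = 1, we may cancel 75 to get x_1 ≡ x_2 (mod 118).
Therefore f is injective.
We now compute 75⁻¹ mod 118 explicitly. Euclid's algorithm: 118 = 1·75 + 43, 75 = 1·43 + 32, 43 = 1·32 + 11, 32 = 2·11 + 10, 11 = 1·10 + 1; back-substituting gives 1 = 107·75 − 68·118, so 75⁻¹ ≡ 107 (mod 118).
Since f is injective, we compute f⁻¹(72): solve 75x + 116 ≡ 72 (mod 118), i.e. 75x ≡ 74 (mod 118).
Multiplying by 75⁻¹ = 107 gives x ≡ 107·74 = 7918 = 67·118 + 12 ≡ 12 (mod 118).
Check: f(12) = 75·12 + 116 = 1016 = 8·118 + 72 ≡ 72 (mod 118).

12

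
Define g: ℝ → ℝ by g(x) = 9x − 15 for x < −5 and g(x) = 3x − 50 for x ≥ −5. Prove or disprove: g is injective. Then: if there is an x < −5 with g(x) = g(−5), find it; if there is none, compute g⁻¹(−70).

-50/9

Both pieces are strictly increasing (slopes 9 and 3), so each is injective on its own interval.
The left piece maps (−∞, −5) onto (−∞, −60); the right piece maps [−5, ∞) onto [−65, ∞).
These images overlap. In particular g(−5) = −65 (right piece), and solving 9x − 15 = −65 on the left piece gives x = −50/9 < −5.
So g(−50/9) = g(−5) with −50/9 ≠ −5, and g is not injective. This x = −50/9 is the requested value below −5.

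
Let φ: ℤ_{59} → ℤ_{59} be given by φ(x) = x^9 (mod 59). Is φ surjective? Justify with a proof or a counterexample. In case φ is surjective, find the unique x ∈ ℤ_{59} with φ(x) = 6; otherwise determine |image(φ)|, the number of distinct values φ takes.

Since 59 is prime, the nonzero elements of ℤ_{59} form a cyclic group of order 58.
As gcd(9, 58) = 1, raising to the 9th power is a bijection on this group: if u^9 ≡ v^9 then (uv^{−1})^9 = 1, and the only element of order dividing gcd(9, 58) = 1 is 1, so u = v.
With φ(0) = 0 this makes φ injective on all of ℤ_{59}, hence bijective (finite equal-size domain and codomain). In particular φ is surjective.
Since φ is surjective, we find the preimage of 6. The inverse of x ↦ x^9 on (ℤ_{59})^× is x ↦ x^13, because 9·13 = 117 = 2·58 + 1 ≡ 1 (mod 58) and x^{58} = 1 for x ≠ 0 (Fermat). So φ⁻¹(6) = 6^13 mod 59.
Repeated squaring mod 59: 6^1 ≡ 6, 6^2 ≡ 6² = 36, 6^4 ≡ 36² = 1296 ≡ 57, 6^8 ≡ 57² = 3249 ≡ 4. Since 13 = 8 + 4 + 1, 6^13 ≡ 4·57·6: 4·57 = 228 ≡ 51, then 51·6 = 306 ≡ 11. So 6^13 ≡ 11 (mod 59).
Hence φ⁻¹(6) = 11.

11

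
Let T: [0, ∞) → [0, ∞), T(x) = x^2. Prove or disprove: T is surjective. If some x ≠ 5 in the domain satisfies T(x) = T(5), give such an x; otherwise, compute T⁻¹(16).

4

For any y ∈ [0, ∞), x = y^{1/2} ∈ [0, ∞) gives T(x) = y, so T is surjective.
Since x ↦ x^2 is strictly increasing on [0, ∞), it is injective there, so no x ≠ 5 in the domain has T(x) = T(5). We therefore compute T⁻¹(16) = 16^{1/2} = 4 (indeed 4^2 = 16).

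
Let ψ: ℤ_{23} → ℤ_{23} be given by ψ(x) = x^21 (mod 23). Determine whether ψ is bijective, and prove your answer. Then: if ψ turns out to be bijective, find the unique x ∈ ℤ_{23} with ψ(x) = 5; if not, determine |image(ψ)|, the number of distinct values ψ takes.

14

Since 23 is prime, the nonzero elements of ℤ_{23} form a cyclic group of order 22.
As gcd(21, 22) = 1, raising to the 21st power is a bijection on this group: if a^21 ≡ b^21 then (ab^{−1})^21 = 1, and the only element of order dividing gcd(21, 22) = 1 is 1, so a = b.
With ψ(0) = 0 this makes ψ injective on all of ℤ_{23}, hence bijective (finite equal-size domain and codomain). In particular ψ is bijective.
Since ψ is bijective, we find the preimage of 5. The inverse of x ↦ x^21 on (ℤ_{23})^× is x ↦ x^21, because 21·21 = 441 = 20·22 + 1 ≡ 1 (mod 22) and x^{22} = 1 for x ≠ 0 (Fermat). So ψ⁻¹(5) = 5^21 mod 23.
Repeated squaring mod 23: 5^1 ≡ 5, 5^2 ≡ 5² = 25 ≡ 2, 5^4 ≡ 2² = 4, 5^8 ≡ 4² = 16, 5^16 ≡ 16² = 256 ≡ 3. Since 21 = 16 + 4 + 1, 5^21 ≡ 3·4·5: 3·4 = 12, then 12·5 = 60 ≡ 14. So 5^21 ≡ 14 (mod 23).
Hence ψ⁻¹(5) = 14.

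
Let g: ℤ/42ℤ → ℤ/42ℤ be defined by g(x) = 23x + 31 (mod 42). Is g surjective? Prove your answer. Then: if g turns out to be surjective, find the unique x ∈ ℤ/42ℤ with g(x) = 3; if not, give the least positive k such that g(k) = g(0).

Recall that surjectivity means every element of the codomain has a preimage under g.
Since gcd(23, 42) = 1, 23 is invertible modulo 42. Euclid's algorithm: 42 = 1·23 + 19, 23 = 1·19 + 4, 19 = 4·4 + 3, 4 = 1·3 + 1; back-substituting gives 1 = 11·23 − 6·42, so 23⁻¹ ≡ 11 (mod 42).
For any y ∈ ℤ/42ℤ, x = 11(y − 31) mod 42 satisfies g(x) = 23·11(y − 31) + 31 ≡ y (since 23·11 ≡ 1 mod 42). So every y has a preimage.
Therefore g is surjective.
Since g is surjective, we compute g⁻¹(3): solve 23x + 31 ≡ 3 (mod 42), i.e. 23x ≡ 14 (mod 42).
Multiplying by 23⁻¹ = 11 gives x ≡ 11·14 = 154 = 3·42 + 28 ≡ 28 (mod 42).
Check: g(28) = 23·28 + 31 = 675 = 16·42 + 3 ≡ 3 (mod 42).

28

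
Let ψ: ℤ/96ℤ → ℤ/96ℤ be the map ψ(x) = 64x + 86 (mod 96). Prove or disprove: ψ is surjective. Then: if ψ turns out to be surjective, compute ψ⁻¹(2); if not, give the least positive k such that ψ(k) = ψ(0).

3

Since gcd(64, 96) = 32, we have 64x ≡ 0 (mod 32) for all x, so ψ(x) ≡ 22 (mod 32).
But 0 ≢ 22 (mod 32), so 0 ∈ ℤ/96ℤ has no preimage. Thus ψ is not surjective.
Since ψ is not surjective, we find the least positive k with ψ(k) = ψ(0): this means 64k ≡ 0 (mod 96), i.e. 96 ∣ 64k. Since gcd(64, 96) = 32, dividing through by 32 this holds exactly when 3 ∣ 2k, and as gcd(2, 3) = 1, exactly when 3 ∣ k.
The smallest positive such k is 3.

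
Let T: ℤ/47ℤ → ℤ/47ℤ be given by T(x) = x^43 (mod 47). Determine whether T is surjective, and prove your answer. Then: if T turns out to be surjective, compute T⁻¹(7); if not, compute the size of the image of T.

3

Since 47 is prime, the nonzero elements of ℤ/47ℤ form a cyclic group of order 46.
As gcd(43, 46) = 1, raising to the 43rd power is a bijection on this group: if x_1^43 ≡ x_2^43 then (x_1x_2^{−1})^43 = 1, and the only element of order dividing gcd(43, 46) = 1 is 1, so x_1 = x_2.
With T(0) = 0 this makes T injective on all of ℤ/47ℤ, hence bijective (finite equal-size domain and codomain). In particular T is surjective.
Since T is surjective, we find the preimage of 7. The inverse of x ↦ x^43 on (ℤ/47ℤ)^× is x ↦ x^15, because 43·15 = 645 = 14·46 + 1 ≡ 1 (mod 46) and x^{46} = 1 for x ≠ 0 (Fermat). So T⁻¹(7) = 7^15 mod 47.
Repeated squaring mod 47: 7^1 ≡ 7, 7^2 ≡ 7² = 49 ≡ 2, 7^4 ≡ 2² = 4, 7^8 ≡ 4² = 16. Since 15 = 8 + 4 + 2 + 1, 7^15 ≡ 16·4·2·7: 16·4 = 64 ≡ 17, then 17·2 = 34, then 34·7 = 238 ≡ 3. So 7^15 ≡ 3 (mod 47).
Hence T⁻¹(7) = 3.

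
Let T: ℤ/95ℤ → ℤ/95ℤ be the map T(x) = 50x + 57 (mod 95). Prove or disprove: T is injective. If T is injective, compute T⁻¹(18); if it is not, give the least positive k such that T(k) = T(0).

Recall that T is injective if T(s) = T(t) implies s = t.
We have gcd(50, 95) = 5 > 1. Taking s = 0 and t = 19: T(0) = 57 and T(19) = 50·19 + 57 = 1007 ≡ 57 (mod 95).
So T(0) = T(19) while 0 ≠ 19, so T is not injective.
Since T is not injective, we find the least positive k with T(k) = T(0): this means 50k ≡ 0 (mod 95), i.e. 95 ∣ 50k. Since gcd(50, 95) = 5, dividing through by 5 this holds exactly when 19 ∣ 10k, and as gcd(10, 19) = 1, exactly when 19 ∣ k.
The smallest positive such k is 19.

19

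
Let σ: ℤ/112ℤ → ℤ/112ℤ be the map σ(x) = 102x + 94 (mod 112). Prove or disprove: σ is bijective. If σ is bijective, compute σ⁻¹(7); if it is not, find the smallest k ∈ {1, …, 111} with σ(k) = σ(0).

Recall: σ is injective when σ(x_1) = σ(x_2) forces x_1 = x_2.
We have gcd(102, 112) = 2 > 1. Taking x_1 = 0 and x_2 = 56: σ(0) = 94 and σ(56) = 102·56 + 94 = 5806 ≡ 94 (mod 112).
So σ(0) = σ(56) while 0 ≠ 56, hence σ is not injective, hence not bijective.
Since σ is not bijective, we find the least positive k with σ(k) = σ(0): this means 102k ≡ 0 (mod 112), i.e. 112 ∣ 102k. Since gcd(102, 112) = 2, dividing through by 2 this holds exactly when 56 ∣ 51k, and as gcd(51, 56) = 1, exactly when 56 ∣ k.
The smallest positive such k is 56.

56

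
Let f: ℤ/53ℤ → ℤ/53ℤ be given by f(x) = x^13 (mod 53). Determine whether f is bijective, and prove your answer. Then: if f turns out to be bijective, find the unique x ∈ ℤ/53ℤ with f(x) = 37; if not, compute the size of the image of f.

5

f(2): Repeated squaring mod 53: 2^1 ≡ 2, 2^2 ≡ 2² = 4, 2^4 ≡ 4² = 16, 2^8 ≡ 16² = 256 ≡ 44. Since 13 = 8 + 4 + 1, 2^13 ≡ 44·16·2: 44·16 = 704 ≡ 15, then 15·2 = 30. So 2^13 ≡ 30 (mod 53).
f(3): Repeated squaring mod 53: 3^1 ≡ 3, 3^2 ≡ 3² = 9, 3^4 ≡ 9² = 81 ≡ 28, 3^8 ≡ 28² = 784 ≡ 42. Since 13 = 8 + 4 + 1, 3^13 ≡ 42·28·3: 42·28 = 1176 ≡ 10, then 10·3 = 30. So 3^13 ≡ 30 (mod 53).
So f(2) = f(3) = 30 while 2 ≠ 3, hence f is not injective, hence not bijective.
Since f is not bijective, we determine |image(f)|. Computing x^13 mod 53 for each x (by repeated squaring, reducing mod 53 at every step), the values f(0), f(1), …, f(52) are: 0, 1, 30, 30, 52, 23, 52, 52, 23, 52, 1, 52, 23, 1, 23, 1, 1, 52, 23, 30, 30, 23, 23, 23, 1, 52, 30, 23, 1, 52, 30, 30, 30, 23, 23, 30, 1, 52, 52, 30, 52, 30, 1, 52, 1, 30, 1, 1, 30, 1, 23, 23, 52.
The distinct values are {0, 1, 23, 30, 52}; there are 5 of them.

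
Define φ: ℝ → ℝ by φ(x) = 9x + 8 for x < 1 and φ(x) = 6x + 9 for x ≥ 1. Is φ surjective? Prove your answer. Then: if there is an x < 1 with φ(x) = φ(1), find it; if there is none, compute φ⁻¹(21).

Both pieces are strictly increasing (slopes 9 and 6), so each is injective on its own interval.
The left piece maps (−∞, 1) onto (−∞, 17); the right piece maps [1, ∞) onto [15, ∞).
The union (−∞, 17) ∪ [15, ∞) covers ℝ, so φ is surjective.
For the follow-up: the images overlap, so an x < 1 with φ(x) = φ(1) exists. φ(1) = 15; solving 9x + 8 = 15 for x < 1 gives x = (15 − 8)/9 = 7/9.

7/9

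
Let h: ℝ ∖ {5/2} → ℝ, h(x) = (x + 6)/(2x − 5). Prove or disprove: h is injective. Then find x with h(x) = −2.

Suppose h(s) = h(t). Cross-multiplying: (s + 6)(2t − 5) = (t + 6)(2s − 5).
Expanding both sides and cancelling the symmetric terms leaves −17·(s − t) = 0. Since −17 ≠ 0, s = t. So h is injective.
Solving h(x) = −2: cross-multiplying gives x + 6 = −2(2x − 5), which rearranges to 5x = 4, so x = 4/5.

4/5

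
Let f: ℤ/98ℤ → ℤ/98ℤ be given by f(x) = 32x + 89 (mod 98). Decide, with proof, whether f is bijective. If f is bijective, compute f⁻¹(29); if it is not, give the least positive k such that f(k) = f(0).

Recall: f is injective when f(s) = f(t) forces s = t.
We have gcd(32, 98) = 2 > 1. Taking s = 0 and t = 49: f(0) = 89 and f(49) = 32·49 + 89 = 1657 ≡ 89 (mod 98).
So f(0) = f(49) while 0 ≠ 49, so f is not injective, hence not bijective.
Since f is not bijective, we find the least positive k with f(k) = f(0): this means 32k ≡ 0 (mod 98), i.e. 98 ∣ 32k. Since gcd(32, 98) = 2, dividing through by 2 this holds exactly when 49 ∣ 16k, and as gcd(16, 49) = 1, exactly when 49 ∣ k.
The smallest positive such k is 49.

49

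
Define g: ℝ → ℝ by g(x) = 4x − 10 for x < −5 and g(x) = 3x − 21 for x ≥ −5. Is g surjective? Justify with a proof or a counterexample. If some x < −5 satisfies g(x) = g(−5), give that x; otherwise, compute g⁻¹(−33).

-13/2

Both pieces are strictly increasing (slopes 4 and 3), so each is injective on its own interval.
The left piece maps (−∞, −5) onto (−∞, −30); the right piece maps [−5, ∞) onto [−36, ∞).
The union (−∞, −30) ∪ [−36, ∞) covers ℝ, so g is surjective.
For the follow-up: the images overlap, so an x < −5 with g(x) = g(−5) exists. g(−5) = −36; solving 4x − 10 = −36 for x < −5 gives x = (−36 + 10)/4 = −13/2.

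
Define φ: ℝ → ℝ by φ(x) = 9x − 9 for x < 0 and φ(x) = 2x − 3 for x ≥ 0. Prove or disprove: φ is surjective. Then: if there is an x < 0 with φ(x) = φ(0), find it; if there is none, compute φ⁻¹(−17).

Both pieces are strictly increasing (slopes 9 and 2), so each is injective on its own interval.
The left piece maps (−∞, 0) onto (−∞, −9); the right piece maps [0, ∞) onto [−3, ∞).
The union (−∞, −9) ∪ [−3, ∞) omits the interval between −9 and −3; in particular −9 has no preimage. So φ is not surjective.
Because the two images are disjoint, no x < 0 has φ(x) = φ(0), so we compute φ⁻¹(−17): −17 lies in (−∞, −9), so solve 9x − 9 = −17: x = (−17 + 9)/9 = −8/9.

-8/9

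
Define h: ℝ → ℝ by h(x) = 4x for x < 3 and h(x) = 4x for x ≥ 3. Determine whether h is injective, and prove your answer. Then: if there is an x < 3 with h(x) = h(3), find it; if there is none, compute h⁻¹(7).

Both pieces are strictly increasing (slopes 4 and 4), so each is injective on its own interval.
The left piece maps (−∞, 3) onto (−∞, 12); the right piece maps [3, ∞) onto [12, ∞).
These images are disjoint, so no value is attained by both pieces. So h is injective.
Because the two images are disjoint, no x < 3 has h(x) = h(3), so we compute h⁻¹(7): 7 lies in (−∞, 12), so solve 4x = 7: x = (7 − 0)/4 = 7/4.

7/4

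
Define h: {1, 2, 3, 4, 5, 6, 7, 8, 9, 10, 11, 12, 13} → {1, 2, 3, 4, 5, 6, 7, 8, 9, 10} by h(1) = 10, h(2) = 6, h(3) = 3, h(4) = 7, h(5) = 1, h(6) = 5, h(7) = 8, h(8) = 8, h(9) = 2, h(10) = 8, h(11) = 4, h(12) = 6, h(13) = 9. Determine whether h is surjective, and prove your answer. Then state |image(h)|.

Every element of the codomain has a preimage: 1 = h(5), 2 = h(9), 3 = h(3), 4 = h(11), 5 = h(6), 6 = h(2), 7 = h(4), 8 = h(7), 9 = h(13), 10 = h(1).
Hence h is surjective.
The image of h is {1, 2, 3, 4, 5, 6, 7, 8, 9, 10}, which has 10 elements.

10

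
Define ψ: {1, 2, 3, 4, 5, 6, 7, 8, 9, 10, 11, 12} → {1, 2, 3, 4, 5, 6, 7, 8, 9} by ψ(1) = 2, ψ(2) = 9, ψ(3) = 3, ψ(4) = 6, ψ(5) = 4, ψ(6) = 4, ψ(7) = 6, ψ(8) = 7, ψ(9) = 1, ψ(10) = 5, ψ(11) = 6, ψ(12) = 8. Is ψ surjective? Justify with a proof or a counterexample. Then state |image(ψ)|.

Every element of the codomain has a preimage: 1 = ψ(9), 2 = ψ(1), 3 = ψ(3), 4 = ψ(5), 5 = ψ(10), 6 = ψ(4), 7 = ψ(8), 8 = ψ(12), 9 = ψ(2).
Therefore ψ is surjective.
The image of ψ is {1, 2, 3, 4, 5, 6, 7, 8, 9}, which has 9 elements.

9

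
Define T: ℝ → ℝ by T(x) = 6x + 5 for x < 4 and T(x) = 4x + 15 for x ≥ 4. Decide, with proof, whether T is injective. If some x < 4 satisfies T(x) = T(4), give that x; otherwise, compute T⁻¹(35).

Both pieces are strictly increasing (slopes 6 and 4), so each is injective on its own interval.
The left piece maps (−∞, 4) onto (−∞, 29); the right piece maps [4, ∞) onto [31, ∞).
These images are disjoint, so no value is attained by both pieces. So T is injective.
Because the two images are disjoint, no x < 4 has T(x) = T(4), so we compute T⁻¹(35): 35 lies in [31, ∞), so solve 4x + 15 = 35: x = (35 − 15)/4 = 5.

5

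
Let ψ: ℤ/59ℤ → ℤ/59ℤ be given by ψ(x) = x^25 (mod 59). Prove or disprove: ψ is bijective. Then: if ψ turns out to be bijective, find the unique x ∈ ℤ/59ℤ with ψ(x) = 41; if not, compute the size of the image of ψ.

17

Since 59 is prime, the nonzero elements of ℤ/59ℤ form a cyclic group of order 58.
As gcd(25, 58) = 1, raising to the 25th power is a bijection on this group: if u^25 ≡ v^25 then (uv^{−1})^25 = 1, and the only element of order dividing gcd(25, 58) = 1 is 1, so u = v.
With ψ(0) = 0 this makes ψ injective on all of ℤ/59ℤ, hence bijective (finite equal-size domain and codomain). In particular ψ is bijective.
Since ψ is bijective, we find the preimage of 41. The inverse of x ↦ x^25 on (ℤ/59ℤ)^× is x ↦ x^7, because 25·7 = 175 = 3·58 + 1 ≡ 1 (mod 58) and x^{58} = 1 for x ≠ 0 (Fermat). So ψ⁻¹(41) = 41^7 mod 59.
Repeated squaring mod 59: 41^1 ≡ 41, 41^2 ≡ 41² = 1681 ≡ 29, 41^4 ≡ 29² = 841 ≡ 15. Since 7 = 4 + 2 + 1, 41^7 ≡ 15·29·41: 15·29 = 435 ≡ 22, then 22·41 = 902 ≡ 17. So 41^7 ≡ 17 (mod 59).
Hence ψ⁻¹(41) = 17.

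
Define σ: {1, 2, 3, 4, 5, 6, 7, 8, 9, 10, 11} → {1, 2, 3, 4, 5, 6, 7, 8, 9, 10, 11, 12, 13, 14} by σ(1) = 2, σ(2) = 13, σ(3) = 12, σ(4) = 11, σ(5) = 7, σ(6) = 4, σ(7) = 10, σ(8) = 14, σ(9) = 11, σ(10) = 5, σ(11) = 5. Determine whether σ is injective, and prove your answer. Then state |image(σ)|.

σ(4) = 11 = σ(9) with 4 ≠ 9, so σ is not injective.
The image of σ is {2, 4, 5, 7, 10, 11, 12, 13, 14}, which has 9 elements.

9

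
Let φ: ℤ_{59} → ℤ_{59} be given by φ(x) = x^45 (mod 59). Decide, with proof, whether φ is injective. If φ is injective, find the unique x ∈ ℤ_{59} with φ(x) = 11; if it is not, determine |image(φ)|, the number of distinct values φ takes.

Since 59 is prime, the nonzero elements of ℤ_{59} form a cyclic group of order 58.
As gcd(45, 58) = 1, raising to the 45th power is a bijection on this group: if x_1^45 ≡ x_2^45 then (x_1x_2^{−1})^45 = 1, and the only element of order dividing gcd(45, 58) = 1 is 1, so x_1 = x_2.
With φ(0) = 0 this makes φ injective on all of ℤ_{59}, hence bijective (finite equal-size domain and codomain). In particular φ is injective.
Since φ is injective, we find the preimage of 11. The inverse of x ↦ x^45 on (ℤ_{59})^× is x ↦ x^49, because 45·49 = 2205 = 38·58 + 1 ≡ 1 (mod 58) and x^{58} = 1 for x ≠ 0 (Fermat). So φ⁻¹(11) = 11^49 mod 59.
Repeated squaring mod 59: 11^1 ≡ 11, 11^2 ≡ 11² = 121 ≡ 3, 11^4 ≡ 3² = 9, 11^8 ≡ 9² = 81 ≡ 22, 11^16 ≡ 22² = 484 ≡ 12, 11^32 ≡ 12² = 144 ≡ 26. Since 49 = 32 + 16 + 1, 11^49 ≡ 26·12·11: 26·12 = 312 ≡ 17, then 17·11 = 187 ≡ 10. So 11^49 ≡ 10 (mod 59).
Hence φ⁻¹(11) = 10.

10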